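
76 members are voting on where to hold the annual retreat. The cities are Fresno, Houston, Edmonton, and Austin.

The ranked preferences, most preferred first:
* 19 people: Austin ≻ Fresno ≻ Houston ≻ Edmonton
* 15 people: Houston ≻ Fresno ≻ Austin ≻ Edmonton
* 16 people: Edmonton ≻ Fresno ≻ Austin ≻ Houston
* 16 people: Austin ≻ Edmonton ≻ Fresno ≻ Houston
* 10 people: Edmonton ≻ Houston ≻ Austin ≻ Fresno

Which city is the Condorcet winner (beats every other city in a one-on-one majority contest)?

Austin vs Fresno: 45–31
Austin vs Houston: 51–25
Austin vs Edmonton: 50–26
Austin beats every other city.

Austin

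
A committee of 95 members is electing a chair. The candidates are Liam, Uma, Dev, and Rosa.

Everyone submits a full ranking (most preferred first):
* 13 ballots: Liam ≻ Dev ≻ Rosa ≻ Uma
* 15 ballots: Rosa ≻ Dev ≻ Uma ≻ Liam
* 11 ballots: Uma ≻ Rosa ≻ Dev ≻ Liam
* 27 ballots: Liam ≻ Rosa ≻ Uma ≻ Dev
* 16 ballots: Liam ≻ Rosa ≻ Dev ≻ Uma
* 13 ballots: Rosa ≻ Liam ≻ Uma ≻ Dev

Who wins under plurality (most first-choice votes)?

Liam

First-place votes: Liam 56, Uma 11, Dev 0, Rosa 28.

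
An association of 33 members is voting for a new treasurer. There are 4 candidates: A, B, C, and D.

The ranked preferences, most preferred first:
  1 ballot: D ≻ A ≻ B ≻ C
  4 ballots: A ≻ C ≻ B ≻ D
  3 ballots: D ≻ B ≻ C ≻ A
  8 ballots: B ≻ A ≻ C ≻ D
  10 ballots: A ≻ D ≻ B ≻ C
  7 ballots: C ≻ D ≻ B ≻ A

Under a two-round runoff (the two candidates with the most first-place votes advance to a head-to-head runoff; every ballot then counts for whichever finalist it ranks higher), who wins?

Round 1 first-place votes: A 14, B 8, C 7, D 4. A and B advance.
Runoff: A is ranked above B on 15 ballots, B above A on 18.

B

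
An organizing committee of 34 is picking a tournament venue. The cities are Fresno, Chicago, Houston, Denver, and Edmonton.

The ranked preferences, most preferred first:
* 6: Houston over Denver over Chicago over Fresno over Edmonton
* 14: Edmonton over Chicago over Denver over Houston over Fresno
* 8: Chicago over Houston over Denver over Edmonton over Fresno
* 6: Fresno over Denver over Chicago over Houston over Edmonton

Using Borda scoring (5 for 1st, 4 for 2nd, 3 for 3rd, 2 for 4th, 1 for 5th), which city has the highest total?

Chicago

Fresno: 6×2 + 14×1 + 8×1 + 6×5 = 64
Chicago: 6×3 + 14×4 + 8×5 + 6×3 = 132
Houston: 6×5 + 14×2 + 8×4 + 6×2 = 102
Denver: 6×4 + 14×3 + 8×3 + 6×4 = 114
Edmonton: 6×1 + 14×5 + 8×2 + 6×1 = 98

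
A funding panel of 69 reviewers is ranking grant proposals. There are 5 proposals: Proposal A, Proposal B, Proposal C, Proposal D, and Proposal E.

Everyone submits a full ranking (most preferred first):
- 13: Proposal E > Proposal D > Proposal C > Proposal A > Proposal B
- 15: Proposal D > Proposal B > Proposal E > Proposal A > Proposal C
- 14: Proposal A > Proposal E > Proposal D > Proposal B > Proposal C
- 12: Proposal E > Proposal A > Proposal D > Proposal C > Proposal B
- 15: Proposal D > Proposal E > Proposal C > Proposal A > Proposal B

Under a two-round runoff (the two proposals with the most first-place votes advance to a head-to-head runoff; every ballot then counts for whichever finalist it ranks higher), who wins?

Round 1 first-place votes: Proposal A 14, Proposal B 0, Proposal C 0, Proposal D 30, Proposal E 25. Proposal D and Proposal E advance.
Runoff: Proposal D is ranked above Proposal E on 30 ballots, Proposal E above Proposal D on 39.

Proposal E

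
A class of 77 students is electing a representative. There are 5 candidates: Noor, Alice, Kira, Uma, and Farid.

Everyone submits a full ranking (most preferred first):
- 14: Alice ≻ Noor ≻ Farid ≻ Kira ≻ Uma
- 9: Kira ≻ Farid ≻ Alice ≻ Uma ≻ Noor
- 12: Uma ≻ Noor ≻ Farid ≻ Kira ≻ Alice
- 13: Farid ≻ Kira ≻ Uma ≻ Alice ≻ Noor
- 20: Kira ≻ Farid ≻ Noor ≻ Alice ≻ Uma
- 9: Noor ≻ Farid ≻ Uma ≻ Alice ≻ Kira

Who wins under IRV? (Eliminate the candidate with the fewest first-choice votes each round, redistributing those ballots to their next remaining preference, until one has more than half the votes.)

Farid

Round 1: Noor 9, Alice 14, Kira 29, Uma 12, Farid 13. Noor eliminated.
Round 2: Alice 14, Kira 29, Uma 12, Farid 22. Uma eliminated.
Round 3: Alice 14, Kira 29, Farid 34. Alice eliminated.
Round 4: Kira 29, Farid 48. Farid has a majority (≥39).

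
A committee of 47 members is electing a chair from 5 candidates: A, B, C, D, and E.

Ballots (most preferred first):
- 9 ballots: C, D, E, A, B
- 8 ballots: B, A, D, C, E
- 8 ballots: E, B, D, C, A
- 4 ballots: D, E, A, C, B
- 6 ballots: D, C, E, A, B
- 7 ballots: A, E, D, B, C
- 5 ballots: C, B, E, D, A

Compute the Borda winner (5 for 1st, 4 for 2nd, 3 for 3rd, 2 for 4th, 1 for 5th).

A: 9×2 + 8×4 + 8×1 + 4×3 + 6×2 + 7×5 + 5×1 = 122
B: 9×1 + 8×5 + 8×4 + 4×1 + 6×1 + 7×2 + 5×4 = 125
C: 9×5 + 8×2 + 8×2 + 4×2 + 6×4 + 7×1 + 5×5 = 141
D: 9×4 + 8×3 + 8×3 + 4×5 + 6×5 + 7×3 + 5×2 = 165
E: 9×3 + 8×1 + 8×5 + 4×4 + 6×3 + 7×4 + 5×3 = 152

D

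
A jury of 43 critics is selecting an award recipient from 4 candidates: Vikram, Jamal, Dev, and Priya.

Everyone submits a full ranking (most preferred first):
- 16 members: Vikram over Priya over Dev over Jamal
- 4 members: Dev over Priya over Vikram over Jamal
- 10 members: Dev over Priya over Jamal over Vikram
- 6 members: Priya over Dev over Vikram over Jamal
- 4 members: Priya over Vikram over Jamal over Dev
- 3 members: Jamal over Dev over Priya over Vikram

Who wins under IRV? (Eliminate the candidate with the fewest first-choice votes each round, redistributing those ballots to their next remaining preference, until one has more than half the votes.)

Dev

Round 1: Vikram 16, Jamal 3, Dev 14, Priya 10. Jamal eliminated.
Round 2: Vikram 16, Dev 17, Priya 10. Priya eliminated.
Round 3: Vikram 20, Dev 23. Dev has a majority (≥22).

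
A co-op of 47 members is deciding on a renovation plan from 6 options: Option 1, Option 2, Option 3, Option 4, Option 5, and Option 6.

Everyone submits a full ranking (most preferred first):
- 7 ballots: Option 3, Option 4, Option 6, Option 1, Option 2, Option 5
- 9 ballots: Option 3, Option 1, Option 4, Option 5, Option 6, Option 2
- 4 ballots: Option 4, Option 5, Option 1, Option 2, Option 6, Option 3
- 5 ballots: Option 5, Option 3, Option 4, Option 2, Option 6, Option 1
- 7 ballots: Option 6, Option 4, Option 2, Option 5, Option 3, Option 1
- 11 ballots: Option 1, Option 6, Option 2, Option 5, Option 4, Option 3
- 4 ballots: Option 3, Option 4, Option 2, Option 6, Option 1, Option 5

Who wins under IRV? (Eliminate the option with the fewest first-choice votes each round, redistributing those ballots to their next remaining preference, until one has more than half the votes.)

Round 1: Option 1 11, Option 2 0, Option 3 20, Option 4 4, Option 5 5, Option 6 7. Option 2 eliminated.
Round 2: Option 1 11, Option 3 20, Option 4 4, Option 5 5, Option 6 7. Option 4 eliminated.
Round 3: Option 1 11, Option 3 20, Option 5 9, Option 6 7. Option 6 eliminated.
Round 4: Option 1 11, Option 3 20, Option 5 16. Option 1 eliminated.
Round 5: Option 3 20, Option 5 27. Option 5 has a majority (≥24).

Option 5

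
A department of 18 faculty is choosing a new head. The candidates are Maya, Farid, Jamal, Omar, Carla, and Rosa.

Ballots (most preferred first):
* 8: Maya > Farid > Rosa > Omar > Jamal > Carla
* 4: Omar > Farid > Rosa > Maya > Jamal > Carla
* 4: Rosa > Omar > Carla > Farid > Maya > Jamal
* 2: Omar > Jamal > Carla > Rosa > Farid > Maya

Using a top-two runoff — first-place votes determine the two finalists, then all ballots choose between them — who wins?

Omar

Round 1 first-place votes: Maya 8, Farid 0, Jamal 0, Omar 6, Carla 0, Rosa 4. Maya and Omar advance.
Runoff: Maya is ranked above Omar on 8 ballots, Omar above Maya on 10.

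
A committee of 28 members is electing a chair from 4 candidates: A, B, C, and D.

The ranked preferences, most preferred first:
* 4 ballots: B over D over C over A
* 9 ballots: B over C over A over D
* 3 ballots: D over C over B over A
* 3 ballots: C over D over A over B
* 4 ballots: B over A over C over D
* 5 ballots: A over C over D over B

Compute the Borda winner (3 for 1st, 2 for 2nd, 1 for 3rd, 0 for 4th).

A: 4×0 + 9×1 + 3×0 + 3×1 + 4×2 + 5×3 = 35
B: 4×3 + 9×3 + 3×1 + 3×0 + 4×3 + 5×0 = 54
C: 4×1 + 9×2 + 3×2 + 3×3 + 4×1 + 5×2 = 51
D: 4×2 + 9×0 + 3×3 + 3×2 + 4×0 + 5×1 = 28

B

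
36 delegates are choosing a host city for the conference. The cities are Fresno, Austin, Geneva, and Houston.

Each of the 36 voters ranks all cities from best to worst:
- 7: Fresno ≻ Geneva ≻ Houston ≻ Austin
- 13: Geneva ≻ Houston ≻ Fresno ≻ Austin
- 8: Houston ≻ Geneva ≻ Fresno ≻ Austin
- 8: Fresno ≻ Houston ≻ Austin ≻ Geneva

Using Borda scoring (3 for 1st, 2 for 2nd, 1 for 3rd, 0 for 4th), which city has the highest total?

Fresno: 7×3 + 13×1 + 8×1 + 8×3 = 66
Austin: 7×0 + 13×0 + 8×0 + 8×1 = 8
Geneva: 7×2 + 13×3 + 8×2 + 8×0 = 69
Houston: 7×1 + 13×2 + 8×3 + 8×2 = 73

Houston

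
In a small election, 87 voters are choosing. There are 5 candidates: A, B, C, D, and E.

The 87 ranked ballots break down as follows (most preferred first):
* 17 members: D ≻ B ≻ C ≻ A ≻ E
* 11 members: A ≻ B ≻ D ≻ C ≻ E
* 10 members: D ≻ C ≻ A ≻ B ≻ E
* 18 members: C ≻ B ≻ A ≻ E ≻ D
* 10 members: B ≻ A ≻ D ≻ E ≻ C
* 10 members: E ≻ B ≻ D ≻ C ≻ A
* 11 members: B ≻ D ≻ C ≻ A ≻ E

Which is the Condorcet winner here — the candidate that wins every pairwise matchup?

B vs A: 66–21
B vs C: 59–28
B vs D: 60–27
B vs E: 77–10
B beats every other candidate.

B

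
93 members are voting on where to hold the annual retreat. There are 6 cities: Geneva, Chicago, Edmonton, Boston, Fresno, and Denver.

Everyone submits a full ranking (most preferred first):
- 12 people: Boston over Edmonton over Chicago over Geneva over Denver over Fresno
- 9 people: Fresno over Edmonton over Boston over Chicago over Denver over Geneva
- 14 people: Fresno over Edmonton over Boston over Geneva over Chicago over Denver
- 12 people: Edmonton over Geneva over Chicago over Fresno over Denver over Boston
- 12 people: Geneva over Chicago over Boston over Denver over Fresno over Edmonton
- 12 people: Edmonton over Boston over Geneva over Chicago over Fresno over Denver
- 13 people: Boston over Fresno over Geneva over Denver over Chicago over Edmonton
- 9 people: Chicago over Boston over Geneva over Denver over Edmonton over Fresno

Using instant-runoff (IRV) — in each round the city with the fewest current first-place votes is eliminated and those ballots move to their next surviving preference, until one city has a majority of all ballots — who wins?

Edmonton

Round 1: Geneva 12, Chicago 9, Edmonton 24, Boston 25, Fresno 23, Denver 0. Denver eliminated.
Round 2: Geneva 12, Chicago 9, Edmonton 24, Boston 25, Fresno 23. Chicago eliminated.
Round 3: Geneva 12, Edmonton 24, Boston 34, Fresno 23. Geneva eliminated.
Round 4: Edmonton 24, Boston 46, Fresno 23. Fresno eliminated.
Round 5: Edmonton 47, Boston 46. Edmonton has a majority (≥47).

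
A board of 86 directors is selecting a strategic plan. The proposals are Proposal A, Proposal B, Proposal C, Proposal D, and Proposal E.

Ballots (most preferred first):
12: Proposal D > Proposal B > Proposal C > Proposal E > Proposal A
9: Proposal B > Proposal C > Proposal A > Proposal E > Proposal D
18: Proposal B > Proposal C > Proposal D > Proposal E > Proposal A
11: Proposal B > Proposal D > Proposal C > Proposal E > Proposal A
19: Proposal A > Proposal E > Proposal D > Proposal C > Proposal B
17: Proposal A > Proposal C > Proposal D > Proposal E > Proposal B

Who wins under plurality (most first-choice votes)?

Proposal B

First-place votes: Proposal A 36, Proposal B 38, Proposal C 0, Proposal D 12, Proposal E 0.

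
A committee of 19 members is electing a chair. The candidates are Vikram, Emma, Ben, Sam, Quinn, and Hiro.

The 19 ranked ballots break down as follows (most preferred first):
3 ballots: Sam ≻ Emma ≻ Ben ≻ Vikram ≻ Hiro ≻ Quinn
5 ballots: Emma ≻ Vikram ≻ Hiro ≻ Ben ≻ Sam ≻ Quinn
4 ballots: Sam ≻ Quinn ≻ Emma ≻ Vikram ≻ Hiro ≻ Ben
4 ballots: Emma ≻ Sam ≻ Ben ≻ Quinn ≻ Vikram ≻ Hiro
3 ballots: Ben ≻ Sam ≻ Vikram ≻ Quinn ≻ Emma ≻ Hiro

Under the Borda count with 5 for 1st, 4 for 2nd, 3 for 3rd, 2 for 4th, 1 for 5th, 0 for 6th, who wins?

Emma

Vikram: 3×2 + 5×4 + 4×2 + 4×1 + 3×3 = 47
Emma: 3×4 + 5×5 + 4×3 + 4×5 + 3×1 = 72
Ben: 3×3 + 5×2 + 4×0 + 4×3 + 3×5 = 46
Sam: 3×5 + 5×1 + 4×5 + 4×4 + 3×4 = 68
Quinn: 3×0 + 5×0 + 4×4 + 4×2 + 3×2 = 30
Hiro: 3×1 + 5×3 + 4×1 + 4×0 + 3×0 = 22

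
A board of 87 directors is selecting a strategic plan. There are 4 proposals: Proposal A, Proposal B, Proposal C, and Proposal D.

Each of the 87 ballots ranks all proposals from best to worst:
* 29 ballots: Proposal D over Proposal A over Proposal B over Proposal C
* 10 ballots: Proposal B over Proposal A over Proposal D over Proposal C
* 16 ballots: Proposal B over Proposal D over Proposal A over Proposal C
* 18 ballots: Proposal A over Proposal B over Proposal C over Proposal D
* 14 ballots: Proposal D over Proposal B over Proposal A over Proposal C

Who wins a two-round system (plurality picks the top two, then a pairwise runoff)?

Proposal B

Round 1 first-place votes: Proposal A 18, Proposal B 26, Proposal C 0, Proposal D 43. Proposal D and Proposal B advance.
Runoff: Proposal D is ranked above Proposal B on 43 ballots, Proposal B above Proposal D on 44.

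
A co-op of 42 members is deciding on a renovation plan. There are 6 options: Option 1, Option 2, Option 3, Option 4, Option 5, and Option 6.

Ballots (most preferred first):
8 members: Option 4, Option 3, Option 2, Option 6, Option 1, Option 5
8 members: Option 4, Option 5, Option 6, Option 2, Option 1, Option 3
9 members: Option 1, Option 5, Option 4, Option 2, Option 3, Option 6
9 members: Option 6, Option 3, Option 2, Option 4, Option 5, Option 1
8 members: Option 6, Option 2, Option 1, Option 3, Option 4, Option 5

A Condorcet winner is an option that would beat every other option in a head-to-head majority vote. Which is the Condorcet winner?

Option 4

Option 4 vs Option 1: 25–17
Option 4 vs Option 2: 25–17
Option 4 vs Option 3: 25–17
Option 4 vs Option 5: 33–9
Option 4 vs Option 6: 25–17
Option 4 beats every other option.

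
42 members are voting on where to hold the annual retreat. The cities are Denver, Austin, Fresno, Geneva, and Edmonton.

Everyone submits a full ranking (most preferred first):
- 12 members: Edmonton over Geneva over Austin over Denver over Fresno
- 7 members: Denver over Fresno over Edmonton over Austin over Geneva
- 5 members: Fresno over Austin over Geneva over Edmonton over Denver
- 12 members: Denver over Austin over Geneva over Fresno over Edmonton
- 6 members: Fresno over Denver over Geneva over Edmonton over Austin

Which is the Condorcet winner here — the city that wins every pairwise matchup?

Denver

Denver vs Austin: 25–17
Denver vs Fresno: 31–11
Denver vs Geneva: 25–17
Denver vs Edmonton: 25–17
Denver beats every other city.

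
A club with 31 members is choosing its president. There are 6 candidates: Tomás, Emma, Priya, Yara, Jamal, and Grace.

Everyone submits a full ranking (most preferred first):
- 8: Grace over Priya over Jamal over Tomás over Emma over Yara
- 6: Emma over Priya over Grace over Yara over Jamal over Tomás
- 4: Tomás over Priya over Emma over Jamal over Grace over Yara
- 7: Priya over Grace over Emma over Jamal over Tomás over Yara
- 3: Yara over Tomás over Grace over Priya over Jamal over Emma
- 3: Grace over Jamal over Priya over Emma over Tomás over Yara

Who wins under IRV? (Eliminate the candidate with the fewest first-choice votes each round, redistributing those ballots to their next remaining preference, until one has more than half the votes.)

Priya

Round 1: Tomás 4, Emma 6, Priya 7, Yara 3, Jamal 0, Grace 11. Jamal eliminated.
Round 2: Tomás 4, Emma 6, Priya 7, Yara 3, Grace 11. Yara eliminated.
Round 3: Tomás 7, Emma 6, Priya 7, Grace 11. Emma eliminated.
Round 4: Tomás 7, Priya 13, Grace 11. Tomás eliminated.
Round 5: Priya 17, Grace 14. Priya has a majority (≥16).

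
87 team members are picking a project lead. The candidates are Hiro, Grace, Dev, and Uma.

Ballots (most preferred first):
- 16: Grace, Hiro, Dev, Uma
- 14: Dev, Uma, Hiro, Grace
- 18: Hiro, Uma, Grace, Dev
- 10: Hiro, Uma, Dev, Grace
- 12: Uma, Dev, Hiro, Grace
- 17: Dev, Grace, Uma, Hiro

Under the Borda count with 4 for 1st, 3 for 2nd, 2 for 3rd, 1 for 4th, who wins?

Hiro: 16×3 + 14×2 + 18×4 + 10×4 + 12×2 + 17×1 = 229
Grace: 16×4 + 14×1 + 18×2 + 10×1 + 12×1 + 17×3 = 187
Dev: 16×2 + 14×4 + 18×1 + 10×2 + 12×3 + 17×4 = 230
Uma: 16×1 + 14×3 + 18×3 + 10×3 + 12×4 + 17×2 = 224

Dev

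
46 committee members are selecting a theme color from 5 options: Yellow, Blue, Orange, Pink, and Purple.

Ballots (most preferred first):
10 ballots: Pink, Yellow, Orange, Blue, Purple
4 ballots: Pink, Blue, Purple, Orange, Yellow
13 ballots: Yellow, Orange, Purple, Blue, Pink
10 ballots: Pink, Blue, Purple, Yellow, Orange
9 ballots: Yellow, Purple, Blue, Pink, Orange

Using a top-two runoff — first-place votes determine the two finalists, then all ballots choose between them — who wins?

Pink

Round 1 first-place votes: Yellow 22, Blue 0, Orange 0, Pink 24, Purple 0. Pink and Yellow advance.
Runoff: Pink is ranked above Yellow on 24 ballots, Yellow above Pink on 22.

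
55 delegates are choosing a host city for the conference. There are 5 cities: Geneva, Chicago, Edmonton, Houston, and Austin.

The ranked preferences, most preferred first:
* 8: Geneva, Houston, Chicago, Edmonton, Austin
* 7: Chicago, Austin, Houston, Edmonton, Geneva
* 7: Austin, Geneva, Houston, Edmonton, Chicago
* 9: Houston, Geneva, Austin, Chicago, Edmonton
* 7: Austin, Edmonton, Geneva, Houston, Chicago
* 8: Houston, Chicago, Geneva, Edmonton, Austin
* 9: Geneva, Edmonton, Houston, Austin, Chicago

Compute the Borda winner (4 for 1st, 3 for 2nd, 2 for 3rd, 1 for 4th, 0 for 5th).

Geneva

Geneva: 8×4 + 7×0 + 7×3 + 9×3 + 7×2 + 8×2 + 9×4 = 146
Chicago: 8×2 + 7×4 + 7×0 + 9×1 + 7×0 + 8×3 + 9×0 = 77
Edmonton: 8×1 + 7×1 + 7×1 + 9×0 + 7×3 + 8×1 + 9×3 = 78
Houston: 8×3 + 7×2 + 7×2 + 9×4 + 7×1 + 8×4 + 9×2 = 145
Austin: 8×0 + 7×3 + 7×4 + 9×2 + 7×4 + 8×0 + 9×1 = 104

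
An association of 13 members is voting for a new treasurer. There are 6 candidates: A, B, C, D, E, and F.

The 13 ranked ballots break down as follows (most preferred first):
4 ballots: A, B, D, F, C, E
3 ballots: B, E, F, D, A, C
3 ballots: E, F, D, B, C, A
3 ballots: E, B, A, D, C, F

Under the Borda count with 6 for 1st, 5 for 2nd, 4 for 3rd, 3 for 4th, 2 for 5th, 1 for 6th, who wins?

A: 4×6 + 3×2 + 3×1 + 3×4 = 45
B: 4×5 + 3×6 + 3×3 + 3×5 = 62
C: 4×2 + 3×1 + 3×2 + 3×2 = 23
D: 4×4 + 3×3 + 3×4 + 3×3 = 46
E: 4×1 + 3×5 + 3×6 + 3×6 = 55
F: 4×3 + 3×4 + 3×5 + 3×1 = 42

B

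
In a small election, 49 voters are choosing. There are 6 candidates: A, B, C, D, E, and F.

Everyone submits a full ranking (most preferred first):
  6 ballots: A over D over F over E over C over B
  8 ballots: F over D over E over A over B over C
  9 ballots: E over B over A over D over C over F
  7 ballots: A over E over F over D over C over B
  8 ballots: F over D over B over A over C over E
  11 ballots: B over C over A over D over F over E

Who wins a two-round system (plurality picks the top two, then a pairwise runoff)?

Round 1 first-place votes: A 13, B 11, C 0, D 0, E 9, F 16. F and A advance.
Runoff: F is ranked above A on 16 ballots, A above F on 33.

A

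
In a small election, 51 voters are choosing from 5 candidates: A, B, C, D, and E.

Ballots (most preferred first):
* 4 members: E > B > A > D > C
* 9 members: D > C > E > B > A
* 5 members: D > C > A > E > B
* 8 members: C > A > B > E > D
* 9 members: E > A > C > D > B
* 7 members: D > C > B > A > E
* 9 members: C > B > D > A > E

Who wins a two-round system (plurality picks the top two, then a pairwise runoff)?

Round 1 first-place votes: A 0, B 0, C 17, D 21, E 13. D and C advance.
Runoff: D is ranked above C on 25 ballots, C above D on 26.

C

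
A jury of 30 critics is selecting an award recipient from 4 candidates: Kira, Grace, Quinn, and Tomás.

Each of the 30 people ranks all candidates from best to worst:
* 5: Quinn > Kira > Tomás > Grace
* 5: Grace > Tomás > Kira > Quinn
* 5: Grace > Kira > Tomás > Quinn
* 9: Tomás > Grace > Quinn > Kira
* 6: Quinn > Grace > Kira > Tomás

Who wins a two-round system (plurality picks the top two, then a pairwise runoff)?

Round 1 first-place votes: Kira 0, Grace 10, Quinn 11, Tomás 9. Quinn and Grace advance.
Runoff: Quinn is ranked above Grace on 11 ballots, Grace above Quinn on 19.

Grace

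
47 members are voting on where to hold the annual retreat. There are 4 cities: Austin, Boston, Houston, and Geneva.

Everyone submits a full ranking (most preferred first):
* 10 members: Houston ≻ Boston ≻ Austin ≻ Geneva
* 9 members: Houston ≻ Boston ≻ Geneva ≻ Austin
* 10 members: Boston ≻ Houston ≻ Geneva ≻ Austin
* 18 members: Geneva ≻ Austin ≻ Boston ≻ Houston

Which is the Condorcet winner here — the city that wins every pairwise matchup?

Boston

Boston vs Austin: 29–18
Boston vs Houston: 28–19
Boston vs Geneva: 29–18
Boston beats every other city.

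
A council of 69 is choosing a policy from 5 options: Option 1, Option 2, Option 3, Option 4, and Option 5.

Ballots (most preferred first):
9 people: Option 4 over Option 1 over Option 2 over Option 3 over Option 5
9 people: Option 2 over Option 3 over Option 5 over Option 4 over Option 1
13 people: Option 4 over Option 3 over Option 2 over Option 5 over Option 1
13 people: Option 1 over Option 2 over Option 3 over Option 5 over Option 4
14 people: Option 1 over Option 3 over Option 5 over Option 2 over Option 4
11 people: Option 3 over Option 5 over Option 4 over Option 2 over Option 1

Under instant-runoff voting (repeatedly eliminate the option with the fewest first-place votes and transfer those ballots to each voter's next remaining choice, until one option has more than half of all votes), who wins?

Option 4

Round 1: Option 1 27, Option 2 9, Option 3 11, Option 4 22, Option 5 0. Option 5 eliminated.
Round 2: Option 1 27, Option 2 9, Option 3 11, Option 4 22. Option 2 eliminated.
Round 3: Option 1 27, Option 3 20, Option 4 22. Option 3 eliminated.
Round 4: Option 1 27, Option 4 42. Option 4 has a majority (≥35).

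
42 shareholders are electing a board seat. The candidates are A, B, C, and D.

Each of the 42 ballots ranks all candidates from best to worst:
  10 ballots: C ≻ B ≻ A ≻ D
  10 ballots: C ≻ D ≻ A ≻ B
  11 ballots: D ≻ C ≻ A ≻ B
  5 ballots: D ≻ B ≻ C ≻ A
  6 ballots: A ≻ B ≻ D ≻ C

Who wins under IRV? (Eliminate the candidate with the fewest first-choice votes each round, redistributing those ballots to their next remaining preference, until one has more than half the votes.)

D

Round 1: A 6, B 0, C 20, D 16. B eliminated.
Round 2: A 6, C 20, D 16. A eliminated.
Round 3: C 20, D 22. D has a majority (≥22).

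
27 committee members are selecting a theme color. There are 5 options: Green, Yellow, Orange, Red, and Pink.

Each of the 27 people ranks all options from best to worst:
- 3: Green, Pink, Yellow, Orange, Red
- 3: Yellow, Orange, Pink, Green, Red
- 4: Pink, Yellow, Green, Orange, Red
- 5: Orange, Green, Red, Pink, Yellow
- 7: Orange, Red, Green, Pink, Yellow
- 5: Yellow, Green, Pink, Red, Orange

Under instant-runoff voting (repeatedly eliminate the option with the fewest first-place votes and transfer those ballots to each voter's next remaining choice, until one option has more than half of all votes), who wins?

Round 1: Green 3, Yellow 8, Orange 12, Red 0, Pink 4. Red eliminated.
Round 2: Green 3, Yellow 8, Orange 12, Pink 4. Green eliminated.
Round 3: Yellow 8, Orange 12, Pink 7. Pink eliminated.
Round 4: Yellow 15, Orange 12. Yellow has a majority (≥14).

Yellow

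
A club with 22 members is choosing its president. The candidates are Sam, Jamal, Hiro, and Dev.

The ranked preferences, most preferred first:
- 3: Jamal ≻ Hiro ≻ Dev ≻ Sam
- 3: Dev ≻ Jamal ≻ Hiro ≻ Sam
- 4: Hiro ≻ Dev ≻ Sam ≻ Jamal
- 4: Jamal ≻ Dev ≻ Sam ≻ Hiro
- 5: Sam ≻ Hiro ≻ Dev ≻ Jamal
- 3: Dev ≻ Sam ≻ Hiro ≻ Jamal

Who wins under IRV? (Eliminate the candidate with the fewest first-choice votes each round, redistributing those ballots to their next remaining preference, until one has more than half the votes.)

Round 1: Sam 5, Jamal 7, Hiro 4, Dev 6. Hiro eliminated.
Round 2: Sam 5, Jamal 7, Dev 10. Sam eliminated.
Round 3: Jamal 7, Dev 15. Dev has a majority (≥12).

Dev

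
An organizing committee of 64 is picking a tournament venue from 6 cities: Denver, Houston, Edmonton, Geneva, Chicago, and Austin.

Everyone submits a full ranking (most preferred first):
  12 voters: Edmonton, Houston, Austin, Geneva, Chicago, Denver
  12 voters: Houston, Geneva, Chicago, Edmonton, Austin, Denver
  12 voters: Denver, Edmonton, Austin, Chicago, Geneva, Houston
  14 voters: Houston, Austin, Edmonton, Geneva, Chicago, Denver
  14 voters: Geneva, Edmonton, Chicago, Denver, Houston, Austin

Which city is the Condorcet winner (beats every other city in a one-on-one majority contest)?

Edmonton vs Denver: 52–12
Edmonton vs Houston: 38–26
Edmonton vs Geneva: 38–26
Edmonton vs Chicago: 52–12
Edmonton vs Austin: 50–14
Edmonton beats every other city.

Edmonton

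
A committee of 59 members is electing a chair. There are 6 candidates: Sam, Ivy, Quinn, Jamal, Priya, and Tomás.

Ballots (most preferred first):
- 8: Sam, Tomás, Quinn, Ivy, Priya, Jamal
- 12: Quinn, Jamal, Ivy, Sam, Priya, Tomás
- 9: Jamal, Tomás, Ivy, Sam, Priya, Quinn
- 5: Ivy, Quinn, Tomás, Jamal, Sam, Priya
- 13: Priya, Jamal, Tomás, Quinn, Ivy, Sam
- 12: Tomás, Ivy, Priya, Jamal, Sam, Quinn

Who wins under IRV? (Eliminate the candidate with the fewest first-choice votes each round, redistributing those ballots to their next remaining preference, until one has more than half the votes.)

Round 1: Sam 8, Ivy 5, Quinn 12, Jamal 9, Priya 13, Tomás 12. Ivy eliminated.
Round 2: Sam 8, Quinn 17, Jamal 9, Priya 13, Tomás 12. Sam eliminated.
Round 3: Quinn 17, Jamal 9, Priya 13, Tomás 20. Jamal eliminated.
Round 4: Quinn 17, Priya 13, Tomás 29. Priya eliminated.
Round 5: Quinn 17, Tomás 42. Tomás has a majority (≥30).

Tomás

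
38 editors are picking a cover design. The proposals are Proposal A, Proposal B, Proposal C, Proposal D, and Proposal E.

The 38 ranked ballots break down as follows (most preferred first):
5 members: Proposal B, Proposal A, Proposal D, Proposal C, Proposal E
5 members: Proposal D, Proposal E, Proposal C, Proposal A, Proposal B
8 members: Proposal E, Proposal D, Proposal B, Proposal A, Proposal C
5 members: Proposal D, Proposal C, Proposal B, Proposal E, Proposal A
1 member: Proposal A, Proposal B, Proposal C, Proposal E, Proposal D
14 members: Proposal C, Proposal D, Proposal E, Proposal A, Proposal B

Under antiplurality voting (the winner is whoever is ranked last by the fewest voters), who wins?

Last-place votes: Proposal A 5, Proposal B 19, Proposal C 8, Proposal D 1, Proposal E 5.

Proposal D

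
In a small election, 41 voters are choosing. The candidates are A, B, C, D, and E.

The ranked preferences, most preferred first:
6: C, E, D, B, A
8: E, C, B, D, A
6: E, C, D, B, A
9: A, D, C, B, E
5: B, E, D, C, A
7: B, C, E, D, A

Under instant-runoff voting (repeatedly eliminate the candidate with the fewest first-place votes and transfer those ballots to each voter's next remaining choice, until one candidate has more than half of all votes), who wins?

B

Round 1: A 9, B 12, C 6, D 0, E 14. D eliminated.
Round 2: A 9, B 12, C 6, E 14. C eliminated.
Round 3: A 9, B 12, E 20. A eliminated.
Round 4: B 21, E 20. B has a majority (≥21).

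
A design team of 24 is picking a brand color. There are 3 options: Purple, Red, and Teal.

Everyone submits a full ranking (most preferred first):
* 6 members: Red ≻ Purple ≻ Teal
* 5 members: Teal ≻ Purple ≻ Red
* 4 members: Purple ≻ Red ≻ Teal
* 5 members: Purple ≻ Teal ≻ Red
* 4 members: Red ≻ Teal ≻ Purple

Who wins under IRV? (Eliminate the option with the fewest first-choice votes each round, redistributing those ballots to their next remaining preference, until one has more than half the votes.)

Round 1: Purple 9, Red 10, Teal 5. Teal eliminated.
Round 2: Purple 14, Red 10. Purple has a majority (≥13).

Purple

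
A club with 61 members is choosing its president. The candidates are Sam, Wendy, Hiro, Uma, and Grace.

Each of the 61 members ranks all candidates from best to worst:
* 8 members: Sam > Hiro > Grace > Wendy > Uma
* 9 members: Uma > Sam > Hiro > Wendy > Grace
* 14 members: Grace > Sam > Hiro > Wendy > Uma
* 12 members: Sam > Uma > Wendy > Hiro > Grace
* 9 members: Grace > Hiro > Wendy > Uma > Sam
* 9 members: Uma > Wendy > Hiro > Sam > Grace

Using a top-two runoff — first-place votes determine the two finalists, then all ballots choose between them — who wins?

Sam

Round 1 first-place votes: Sam 20, Wendy 0, Hiro 0, Uma 18, Grace 23. Grace and Sam advance.
Runoff: Grace is ranked above Sam on 23 ballots, Sam above Grace on 38.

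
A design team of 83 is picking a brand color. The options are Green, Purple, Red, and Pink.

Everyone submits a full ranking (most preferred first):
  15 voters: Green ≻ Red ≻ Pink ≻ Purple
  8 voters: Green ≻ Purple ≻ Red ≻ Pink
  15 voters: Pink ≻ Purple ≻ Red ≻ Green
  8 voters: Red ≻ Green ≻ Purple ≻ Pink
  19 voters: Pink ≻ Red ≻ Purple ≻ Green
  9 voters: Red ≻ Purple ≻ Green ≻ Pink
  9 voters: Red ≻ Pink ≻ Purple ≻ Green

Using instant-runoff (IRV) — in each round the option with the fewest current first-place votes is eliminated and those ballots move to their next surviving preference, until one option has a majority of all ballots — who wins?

Red

Round 1: Green 23, Purple 0, Red 26, Pink 34. Purple eliminated.
Round 2: Green 23, Red 26, Pink 34. Green eliminated.
Round 3: Red 49, Pink 34. Red has a majority (≥42).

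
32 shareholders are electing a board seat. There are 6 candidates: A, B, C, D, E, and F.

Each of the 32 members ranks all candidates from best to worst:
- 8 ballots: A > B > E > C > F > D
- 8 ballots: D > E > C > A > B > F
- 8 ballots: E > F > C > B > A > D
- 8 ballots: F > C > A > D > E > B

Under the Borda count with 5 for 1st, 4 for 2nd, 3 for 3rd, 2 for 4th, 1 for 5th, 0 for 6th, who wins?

E

A: 8×5 + 8×2 + 8×1 + 8×3 = 88
B: 8×4 + 8×1 + 8×2 + 8×0 = 56
C: 8×2 + 8×3 + 8×3 + 8×4 = 96
D: 8×0 + 8×5 + 8×0 + 8×2 = 56
E: 8×3 + 8×4 + 8×5 + 8×1 = 104
F: 8×1 + 8×0 + 8×4 + 8×5 = 80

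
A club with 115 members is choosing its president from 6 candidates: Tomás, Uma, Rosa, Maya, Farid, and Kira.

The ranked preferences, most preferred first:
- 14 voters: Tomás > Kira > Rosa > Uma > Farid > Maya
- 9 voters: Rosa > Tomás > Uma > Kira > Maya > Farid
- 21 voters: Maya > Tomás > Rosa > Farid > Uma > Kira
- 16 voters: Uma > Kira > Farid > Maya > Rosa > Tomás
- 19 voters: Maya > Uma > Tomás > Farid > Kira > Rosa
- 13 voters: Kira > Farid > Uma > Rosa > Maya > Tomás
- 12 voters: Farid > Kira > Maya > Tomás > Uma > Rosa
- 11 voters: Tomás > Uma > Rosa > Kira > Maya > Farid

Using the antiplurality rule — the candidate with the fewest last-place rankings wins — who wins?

Last-place votes: Tomás 29, Uma 0, Rosa 31, Maya 14, Farid 20, Kira 21.

Uma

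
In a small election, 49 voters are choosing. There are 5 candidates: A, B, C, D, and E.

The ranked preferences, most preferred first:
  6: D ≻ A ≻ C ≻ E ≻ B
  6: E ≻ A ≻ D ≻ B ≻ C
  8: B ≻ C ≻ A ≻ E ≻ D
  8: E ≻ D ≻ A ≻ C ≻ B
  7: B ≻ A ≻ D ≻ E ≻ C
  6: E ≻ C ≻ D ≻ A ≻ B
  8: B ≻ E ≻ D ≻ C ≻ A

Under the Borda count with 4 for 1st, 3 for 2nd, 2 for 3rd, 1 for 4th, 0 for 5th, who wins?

E

A: 6×3 + 6×3 + 8×2 + 8×2 + 7×3 + 6×1 + 8×0 = 95
B: 6×0 + 6×1 + 8×4 + 8×0 + 7×4 + 6×0 + 8×4 = 98
C: 6×2 + 6×0 + 8×3 + 8×1 + 7×0 + 6×3 + 8×1 = 70
D: 6×4 + 6×2 + 8×0 + 8×3 + 7×2 + 6×2 + 8×2 = 102
E: 6×1 + 6×4 + 8×1 + 8×4 + 7×1 + 6×4 + 8×3 = 125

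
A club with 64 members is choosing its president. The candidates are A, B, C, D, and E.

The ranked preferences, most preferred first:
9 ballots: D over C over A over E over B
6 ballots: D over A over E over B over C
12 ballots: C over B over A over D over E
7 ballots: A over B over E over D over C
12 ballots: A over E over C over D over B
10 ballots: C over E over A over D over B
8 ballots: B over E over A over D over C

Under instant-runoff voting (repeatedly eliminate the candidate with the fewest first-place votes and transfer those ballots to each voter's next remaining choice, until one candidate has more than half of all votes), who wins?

Round 1: A 19, B 8, C 22, D 15, E 0. E eliminated.
Round 2: A 19, B 8, C 22, D 15. B eliminated.
Round 3: A 27, C 22, D 15. D eliminated.
Round 4: A 33, C 31. A has a majority (≥33).

A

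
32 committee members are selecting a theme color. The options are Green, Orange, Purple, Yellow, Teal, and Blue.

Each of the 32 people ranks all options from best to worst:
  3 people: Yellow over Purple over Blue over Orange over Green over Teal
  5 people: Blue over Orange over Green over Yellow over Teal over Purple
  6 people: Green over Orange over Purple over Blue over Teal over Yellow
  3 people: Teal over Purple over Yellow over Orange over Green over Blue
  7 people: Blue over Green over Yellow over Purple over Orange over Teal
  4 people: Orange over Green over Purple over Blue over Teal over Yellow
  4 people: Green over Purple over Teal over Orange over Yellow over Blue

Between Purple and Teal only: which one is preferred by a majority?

Purple

Purple is ranked above Teal on 24 ballots; Teal above Purple on 8.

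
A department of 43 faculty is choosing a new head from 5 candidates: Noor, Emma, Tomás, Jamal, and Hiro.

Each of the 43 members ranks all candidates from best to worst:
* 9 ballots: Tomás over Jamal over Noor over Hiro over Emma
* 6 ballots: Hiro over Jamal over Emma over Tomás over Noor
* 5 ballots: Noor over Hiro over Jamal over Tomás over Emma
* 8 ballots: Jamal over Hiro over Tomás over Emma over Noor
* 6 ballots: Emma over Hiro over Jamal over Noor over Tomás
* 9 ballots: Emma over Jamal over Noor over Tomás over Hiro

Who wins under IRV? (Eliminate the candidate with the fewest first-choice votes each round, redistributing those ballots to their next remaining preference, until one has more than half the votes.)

Hiro

Round 1: Noor 5, Emma 15, Tomás 9, Jamal 8, Hiro 6. Noor eliminated.
Round 2: Emma 15, Tomás 9, Jamal 8, Hiro 11. Jamal eliminated.
Round 3: Emma 15, Tomás 9, Hiro 19. Tomás eliminated.
Round 4: Emma 15, Hiro 28. Hiro has a majority (≥22).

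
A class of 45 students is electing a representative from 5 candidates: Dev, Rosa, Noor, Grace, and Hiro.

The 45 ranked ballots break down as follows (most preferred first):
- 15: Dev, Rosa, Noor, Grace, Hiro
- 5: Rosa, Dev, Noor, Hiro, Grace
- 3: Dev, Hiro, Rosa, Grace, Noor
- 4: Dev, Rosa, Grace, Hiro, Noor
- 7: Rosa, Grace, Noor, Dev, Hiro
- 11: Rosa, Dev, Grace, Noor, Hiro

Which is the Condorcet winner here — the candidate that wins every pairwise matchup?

Rosa vs Dev: 23–22
Rosa vs Noor: 45–0
Rosa vs Grace: 45–0
Rosa vs Hiro: 42–3
Rosa beats every other candidate.

Rosa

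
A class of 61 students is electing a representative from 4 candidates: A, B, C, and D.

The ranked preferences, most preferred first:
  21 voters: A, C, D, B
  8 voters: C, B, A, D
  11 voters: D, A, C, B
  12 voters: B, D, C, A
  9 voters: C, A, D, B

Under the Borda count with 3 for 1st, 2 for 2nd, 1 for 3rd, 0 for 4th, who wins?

C

A: 21×3 + 8×1 + 11×2 + 12×0 + 9×2 = 111
B: 21×0 + 8×2 + 11×0 + 12×3 + 9×0 = 52
C: 21×2 + 8×3 + 11×1 + 12×1 + 9×3 = 116
D: 21×1 + 8×0 + 11×3 + 12×2 + 9×1 = 87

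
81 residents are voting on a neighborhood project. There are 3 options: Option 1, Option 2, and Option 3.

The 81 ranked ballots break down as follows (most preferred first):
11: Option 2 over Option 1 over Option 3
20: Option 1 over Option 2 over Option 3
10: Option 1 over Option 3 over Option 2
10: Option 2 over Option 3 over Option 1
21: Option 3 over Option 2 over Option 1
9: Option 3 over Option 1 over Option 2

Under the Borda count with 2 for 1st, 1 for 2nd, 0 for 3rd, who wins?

Option 1: 11×1 + 20×2 + 10×2 + 10×0 + 21×0 + 9×1 = 80
Option 2: 11×2 + 20×1 + 10×0 + 10×2 + 21×1 + 9×0 = 83
Option 3: 11×0 + 20×0 + 10×1 + 10×1 + 21×2 + 9×2 = 80

Option 2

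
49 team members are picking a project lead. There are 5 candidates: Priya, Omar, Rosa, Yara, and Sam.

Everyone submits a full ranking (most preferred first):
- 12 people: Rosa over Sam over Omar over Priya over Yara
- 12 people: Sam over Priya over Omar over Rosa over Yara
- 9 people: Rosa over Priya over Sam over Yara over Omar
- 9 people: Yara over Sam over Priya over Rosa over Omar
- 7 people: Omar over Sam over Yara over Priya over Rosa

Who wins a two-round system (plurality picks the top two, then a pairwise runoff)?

Sam

Round 1 first-place votes: Priya 0, Omar 7, Rosa 21, Yara 9, Sam 12. Rosa and Sam advance.
Runoff: Rosa is ranked above Sam on 21 ballots, Sam above Rosa on 28.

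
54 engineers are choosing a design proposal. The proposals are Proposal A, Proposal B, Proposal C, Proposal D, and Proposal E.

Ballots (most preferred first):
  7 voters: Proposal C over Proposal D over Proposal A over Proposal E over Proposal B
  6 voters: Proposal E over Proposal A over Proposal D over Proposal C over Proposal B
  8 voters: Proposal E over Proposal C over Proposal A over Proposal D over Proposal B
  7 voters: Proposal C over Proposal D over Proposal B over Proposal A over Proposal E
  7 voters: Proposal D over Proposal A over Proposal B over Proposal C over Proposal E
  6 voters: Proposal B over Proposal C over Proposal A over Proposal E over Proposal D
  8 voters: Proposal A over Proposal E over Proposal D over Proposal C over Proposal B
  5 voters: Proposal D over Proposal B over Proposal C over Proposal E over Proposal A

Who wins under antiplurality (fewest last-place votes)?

Proposal C

Last-place votes: Proposal A 5, Proposal B 29, Proposal C 0, Proposal D 6, Proposal E 14.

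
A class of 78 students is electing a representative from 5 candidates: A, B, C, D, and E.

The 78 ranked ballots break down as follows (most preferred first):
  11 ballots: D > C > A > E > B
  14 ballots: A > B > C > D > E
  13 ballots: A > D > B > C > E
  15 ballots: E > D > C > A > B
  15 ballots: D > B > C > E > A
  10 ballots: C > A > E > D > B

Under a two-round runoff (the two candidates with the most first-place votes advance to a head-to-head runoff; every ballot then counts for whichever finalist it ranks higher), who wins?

Round 1 first-place votes: A 27, B 0, C 10, D 26, E 15. A and D advance.
Runoff: A is ranked above D on 37 ballots, D above A on 41.

D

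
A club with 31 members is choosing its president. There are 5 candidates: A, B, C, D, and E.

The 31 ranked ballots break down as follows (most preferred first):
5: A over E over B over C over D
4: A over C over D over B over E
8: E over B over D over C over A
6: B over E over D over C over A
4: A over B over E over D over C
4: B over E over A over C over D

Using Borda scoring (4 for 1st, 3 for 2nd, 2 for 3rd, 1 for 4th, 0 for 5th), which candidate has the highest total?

B

A: 5×4 + 4×4 + 8×0 + 6×0 + 4×4 + 4×2 = 60
B: 5×2 + 4×1 + 8×3 + 6×4 + 4×3 + 4×4 = 90
C: 5×1 + 4×3 + 8×1 + 6×1 + 4×0 + 4×1 = 35
D: 5×0 + 4×2 + 8×2 + 6×2 + 4×1 + 4×0 = 40
E: 5×3 + 4×0 + 8×4 + 6×3 + 4×2 + 4×3 = 85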